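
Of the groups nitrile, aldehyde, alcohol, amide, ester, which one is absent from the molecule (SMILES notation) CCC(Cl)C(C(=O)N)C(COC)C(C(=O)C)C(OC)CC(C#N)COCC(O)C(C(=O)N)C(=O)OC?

aldehyde

ester: present (COOCH3 — –C(=O)OCH3: carbonyl C bonded to C and to –OCH3 → ester (not ketone + ether)).
amide: present (CH(CONH2) — pendant –CONH2: carbonyl C bonded to C and N → amide).
alcohol: present (CH(OH) — –OH on an sp³ carbon → alcohol (secondary)).
nitrile: present (CH(CN) — pendant –C≡N: nitrile).
aldehyde: absent. In CH(COCH3), the carbonyl carbon is bonded to two carbons, so it is a ketone, not an aldehyde.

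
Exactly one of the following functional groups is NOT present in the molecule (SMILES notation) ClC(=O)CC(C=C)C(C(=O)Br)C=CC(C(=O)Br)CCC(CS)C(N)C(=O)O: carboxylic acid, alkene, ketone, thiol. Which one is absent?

ketone

carboxylic acid: present (COOH — –COOH: carbonyl C bonded to –OH and C → carboxylic acid (the –OH is not a separate alcohol)).
alkene: present (CH(CH=CH2) — pendant –CH=CH2: C=C double bond → alkene).
thiol: present (CH(CH2SH) — pendant –CH2SH → thiol).
ketone: absent. In COOH, the C=O bears an –OH, making it a carboxylic acid rather than a ketone. In each of ClCO and CH(COBr), the C=O is bonded to a halogen, which defines an acyl halide, not a ketone.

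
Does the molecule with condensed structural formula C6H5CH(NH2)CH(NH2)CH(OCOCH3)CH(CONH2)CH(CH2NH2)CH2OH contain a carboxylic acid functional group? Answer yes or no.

no

Working along the chain:
  C6H5: C6H5– phenyl ring → arene.
  CH(NH2): –NH2 on an sp³ carbon with no adjacent C=O → amine.
  CH(NH2): –NH2 on an sp³ carbon with no adjacent C=O → amine.
  CH(OCOCH3): pendant –OC(=O)CH3: an acyloxy group → ester.
  CH(CONH2): pendant –CONH2: carbonyl C bonded to C and N → amide.
  CH(CH2NH2): pendant –CH2NH2: N on sp³ C, no adjacent C=O → amine.
  CH2OH: –OH on an sp³ carbon → alcohol.
In CH(OCOCH3), the acyl oxygen is bonded to carbon (–O–C), not to H, so this is an ester. In CH(CONH2), the carbonyl is bonded to nitrogen, not to –OH; that is an amide.
The groups actually present are: alcohol, amide, amine, arene, ester.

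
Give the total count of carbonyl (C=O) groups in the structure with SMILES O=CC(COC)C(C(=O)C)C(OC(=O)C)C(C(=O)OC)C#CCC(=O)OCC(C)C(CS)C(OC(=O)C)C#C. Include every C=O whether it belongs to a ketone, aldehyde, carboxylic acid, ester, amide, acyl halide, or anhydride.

OHC: aldehyde, 1 C=O (running total 1).
CH(COCH3): ketone, 1 C=O (running total 2).
CH(OCOCH3): ester, 1 C=O (running total 3).
CH(COOCH3): ester, 1 C=O (running total 4).
CH2COOCH2: ester, 1 C=O (running total 5).
CH(OCOCH3): ester, 1 C=O (running total 6).

6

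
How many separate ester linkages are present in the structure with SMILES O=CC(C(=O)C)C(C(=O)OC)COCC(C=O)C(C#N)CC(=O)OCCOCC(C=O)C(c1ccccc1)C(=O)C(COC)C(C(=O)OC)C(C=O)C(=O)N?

Reading the structure from left to right:
  OHC: terminal –CHO: carbonyl C bonded to H and C → aldehyde.
  CH(COCH3): pendant –COCH3: carbonyl C bonded to two carbons → ketone.
  CH(COOCH3): pendant –COOCH3: carbonyl C bonded to C and –OCH3 → ester.
  CH2OCH2: C–O–C with sp³ carbons on both sides and no adjacent C=O → ether.
  CH(CHO): pendant –CHO: carbonyl C bonded to C and H → aldehyde.
  CH(CN): pendant –C≡N: nitrile.
  CH2COOCH2: –C(=O)–O–C with C on the carbonyl side → ester.
  CH2OCH2: C–O–C with sp³ carbons on both sides and no adjacent C=O → ether.
  CH(CHO): pendant –CHO: carbonyl C bonded to C and H → aldehyde.
  CH(C6H5): pendant –C6H5: benzene ring → arene.
  CO: –C(=O)– with carbon on both sides → ketone.
  CH(CH2OCH3): pendant –CH2OCH3: C–O–C linkage → ether.
  CH(COOCH3): pendant –COOCH3: carbonyl C bonded to C and –OCH3 → ester.
  CH(CHO): pendant –CHO: carbonyl C bonded to C and H → aldehyde.
  CONH2: –C(=O)NH2: carbonyl C bonded to C and to N → amide (the N is not a separate amine).
Ester appears at: CH(COOCH3), CH2COOCH2, CH(COOCH3) → 3.

3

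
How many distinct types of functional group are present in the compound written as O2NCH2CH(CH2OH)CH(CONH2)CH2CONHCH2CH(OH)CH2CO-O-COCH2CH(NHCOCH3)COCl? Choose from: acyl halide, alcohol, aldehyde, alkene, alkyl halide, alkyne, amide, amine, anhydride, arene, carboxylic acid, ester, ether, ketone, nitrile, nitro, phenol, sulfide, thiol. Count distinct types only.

5

–NO2 on carbon → nitro group.
pendant –CH2OH on an sp³ backbone C → alcohol.
pendant –CONH2: carbonyl C bonded to C and N → amide.
–C(=O)–N– linkage → amide (the N is not an amine).
–OH on an sp³ carbon → alcohol (secondary).
two acyl groups sharing one oxygen, –C(=O)–O–C(=O)– → anhydride.
pendant –NHC(=O)CH3: N bonded to a carbonyl → amide (not amine).
–C(=O)Cl: carbonyl C bonded to C and to a halogen → acyl halide (not alkyl halide).
Distinct types present: acyl halide, alcohol, amide, anhydride, nitro.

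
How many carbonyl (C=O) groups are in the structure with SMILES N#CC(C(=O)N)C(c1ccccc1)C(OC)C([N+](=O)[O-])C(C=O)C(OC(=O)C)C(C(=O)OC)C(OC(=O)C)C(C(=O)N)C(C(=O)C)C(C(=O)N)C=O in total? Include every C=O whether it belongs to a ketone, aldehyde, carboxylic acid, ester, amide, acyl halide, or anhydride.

CH(CONH2): amide, 1 C=O (running total 1).
CH(CHO): aldehyde, 1 C=O (running total 2).
CH(OCOCH3): ester, 1 C=O (running total 3).
CH(COOCH3): ester, 1 C=O (running total 4).
CH(OCOCH3): ester, 1 C=O (running total 5).
CH(CONH2): amide, 1 C=O (running total 6).
CH(COCH3): ketone, 1 C=O (running total 7).
CH(CONH2): amide, 1 C=O (running total 8).
CHO: aldehyde, 1 C=O (running total 9).

9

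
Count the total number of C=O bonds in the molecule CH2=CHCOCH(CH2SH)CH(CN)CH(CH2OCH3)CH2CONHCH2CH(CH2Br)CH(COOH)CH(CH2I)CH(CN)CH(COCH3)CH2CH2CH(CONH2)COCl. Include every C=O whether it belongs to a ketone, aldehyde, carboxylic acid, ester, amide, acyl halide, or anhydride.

CO: ketone, 1 C=O (running total 1).
CH2CONHCH2: amide, 1 C=O (running total 2).
CH(COOH): carboxylic acid, 1 C=O (running total 3).
CH(COCH3): ketone, 1 C=O (running total 4).
CH(CONH2): amide, 1 C=O (running total 5).
COCl: acyl halide, 1 C=O (running total 6).

6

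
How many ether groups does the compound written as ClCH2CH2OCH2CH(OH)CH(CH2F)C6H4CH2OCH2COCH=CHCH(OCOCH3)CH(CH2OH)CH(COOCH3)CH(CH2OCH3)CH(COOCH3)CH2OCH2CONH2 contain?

Reading the structure from left to right:
  ClCH2: halogen on an sp³ carbon → alkyl halide.
  CH2OCH2: C–O–C with sp³ carbons on both sides and no adjacent C=O → ether.
  CH(OH): –OH on an sp³ carbon → alcohol (secondary).
  CH(CH2F): pendant –CH2X: halogen on sp³ carbon → alkyl halide.
  C6H4: para-disubstituted benzene ring → arene.
  CH2OCH2: C–O–C with sp³ carbons on both sides and no adjacent C=O → ether.
  CO: –C(=O)– with carbon on both sides → ketone.
  CH=CH: C=C double bond → alkene.
  CH(OCOCH3): pendant –OC(=O)CH3: an acyloxy group → ester.
  CH(CH2OH): pendant –CH2OH on an sp³ backbone C → alcohol.
  CH(COOCH3): pendant –COOCH3: carbonyl C bonded to C and –OCH3 → ester.
  CH(CH2OCH3): pendant –CH2OCH3: C–O–C linkage → ether.
  CH(COOCH3): pendant –COOCH3: carbonyl C bonded to C and –OCH3 → ester.
  CH2OCH2: C–O–C with sp³ carbons on both sides and no adjacent C=O → ether.
  CONH2: –C(=O)NH2: carbonyl C bonded to C and to N → amide (the N is not a separate amine).
Ether appears at: CH2OCH2, CH2OCH2, CH(CH2OCH3), CH2OCH2 → 4.

4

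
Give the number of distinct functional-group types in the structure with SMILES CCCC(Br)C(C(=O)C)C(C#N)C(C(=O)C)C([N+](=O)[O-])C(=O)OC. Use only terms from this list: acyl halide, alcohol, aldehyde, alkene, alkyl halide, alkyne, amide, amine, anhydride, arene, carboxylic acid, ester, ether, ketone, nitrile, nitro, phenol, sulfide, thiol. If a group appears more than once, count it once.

5

Working along the chain:
  CH(Br): halogen on an sp³ carbon → alkyl halide.
  CH(COCH3): pendant –COCH3: carbonyl C bonded to two carbons → ketone.
  CH(CN): pendant –C≡N: nitrile.
  CH(COCH3): pendant –COCH3: carbonyl C bonded to two carbons → ketone.
  CH(NO2): –NO2 on an sp³ carbon → nitro (the N=O is not a carbonyl).
  COOCH3: –C(=O)OCH3: carbonyl C bonded to C and to –OCH3 → ester (not ketone + ether).
Distinct types present: alkyl halide, ester, ketone, nitrile, nitro.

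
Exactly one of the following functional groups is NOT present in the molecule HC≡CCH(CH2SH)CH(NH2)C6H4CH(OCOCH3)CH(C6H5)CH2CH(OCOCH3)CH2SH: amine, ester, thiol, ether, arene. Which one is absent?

arene: present (C6H4 — para-disubstituted benzene ring → arene).
thiol: present (CH(CH2SH) — pendant –CH2SH → thiol).
amine: present (CH(NH2) — –NH2 on an sp³ carbon with no adjacent C=O → amine).
ester: present (CH(OCOCH3) — pendant –OC(=O)CH3: an acyloxy group → ester).
ether: absent. In CH(OCOCH3), the C–O–C oxygen is adjacent to a C=O, so it belongs to an ester, not an ether.

ether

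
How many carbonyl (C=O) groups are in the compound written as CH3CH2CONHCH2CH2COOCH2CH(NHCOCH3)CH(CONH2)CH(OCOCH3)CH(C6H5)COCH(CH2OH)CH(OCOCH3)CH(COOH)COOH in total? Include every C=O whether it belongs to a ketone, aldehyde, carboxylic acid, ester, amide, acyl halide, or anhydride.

9

CH2CONHCH2: amide, 1 C=O (running total 1).
CH2COOCH2: ester, 1 C=O (running total 2).
CH(NHCOCH3): amide, 1 C=O (running total 3).
CH(CONH2): amide, 1 C=O (running total 4).
CH(OCOCH3): ester, 1 C=O (running total 5).
CO: ketone, 1 C=O (running total 6).
CH(OCOCH3): ester, 1 C=O (running total 7).
CH(COOH): carboxylic acid, 1 C=O (running total 8).
COOH: carboxylic acid, 1 C=O (running total 9).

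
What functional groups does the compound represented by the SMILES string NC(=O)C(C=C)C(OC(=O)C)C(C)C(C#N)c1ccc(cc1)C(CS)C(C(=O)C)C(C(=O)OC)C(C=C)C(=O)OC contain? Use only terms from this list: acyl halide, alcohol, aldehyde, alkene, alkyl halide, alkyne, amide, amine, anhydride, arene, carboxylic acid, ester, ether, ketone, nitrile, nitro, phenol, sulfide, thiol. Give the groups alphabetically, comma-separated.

Taking each segment in turn:
  H2NCO: –C(=O)NH2: carbonyl C bonded to C and to N → amide (the N is not a separate amine).
  CH(CH=CH2): pendant –CH=CH2: C=C double bond → alkene.
  CH(OCOCH3): pendant –OC(=O)CH3: an acyloxy group → ester.
  CH(CN): pendant –C≡N: nitrile.
  C6H4: para-disubstituted benzene ring → arene.
  CH(CH2SH): pendant –CH2SH → thiol.
  CH(COCH3): pendant –COCH3: carbonyl C bonded to two carbons → ketone.
  CH(COOCH3): pendant –COOCH3: carbonyl C bonded to C and –OCH3 → ester.
  CH(CH=CH2): pendant –CH=CH2: C=C double bond → alkene.
  COOCH3: –C(=O)OCH3: carbonyl C bonded to C and to –OCH3 → ester (not ketone + ether).

alkene, amide, arene, ester, ketone, nitrile, thiol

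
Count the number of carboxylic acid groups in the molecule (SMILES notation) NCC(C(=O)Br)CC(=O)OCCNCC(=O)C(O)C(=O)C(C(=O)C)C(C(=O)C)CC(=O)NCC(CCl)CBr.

–NH2 on an sp³ carbon with no adjacent C=O → amine.
pendant –C(=O)X: carbonyl C bonded to C and halogen → acyl halide.
–C(=O)–O–C with C on the carbonyl side → ester.
C–N–C with sp³ carbons and no adjacent C=O → amine (secondary).
–C(=O)– with carbon on both sides → ketone.
–OH on an sp³ carbon → alcohol (secondary).
–C(=O)– with carbon on both sides → ketone.
pendant –COCH3: carbonyl C bonded to two carbons → ketone.
pendant –COCH3: carbonyl C bonded to two carbons → ketone.
–C(=O)–N– linkage → amide (the N is not an amine).
pendant –CH2X: halogen on sp³ carbon → alkyl halide.
halogen on an sp³ carbon → alkyl halide.
No segment is a carboxylic acid: CH2COOCH2 is ester, not carboxylic acid; CH(OH) is alcohol, not carboxylic acid; CH2CONHCH2 is amide, not carboxylic acid. → 0.

0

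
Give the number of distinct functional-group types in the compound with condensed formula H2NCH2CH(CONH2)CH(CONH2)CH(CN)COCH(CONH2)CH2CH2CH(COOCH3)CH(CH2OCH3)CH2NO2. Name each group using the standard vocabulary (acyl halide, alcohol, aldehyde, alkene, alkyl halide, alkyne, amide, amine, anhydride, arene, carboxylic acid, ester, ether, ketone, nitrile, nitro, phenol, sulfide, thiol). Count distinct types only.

7

–NH2 on an sp³ carbon with no adjacent C=O → amine.
pendant –CONH2: carbonyl C bonded to C and N → amide.
pendant –CONH2: carbonyl C bonded to C and N → amide.
pendant –C≡N: nitrile.
–C(=O)– with carbon on both sides → ketone.
pendant –CONH2: carbonyl C bonded to C and N → amide.
pendant –COOCH3: carbonyl C bonded to C and –OCH3 → ester.
pendant –CH2OCH3: C–O–C linkage → ether.
–NO2 on carbon → nitro group.
Distinct types present: amide, amine, ester, ether, ketone, nitrile, nitro.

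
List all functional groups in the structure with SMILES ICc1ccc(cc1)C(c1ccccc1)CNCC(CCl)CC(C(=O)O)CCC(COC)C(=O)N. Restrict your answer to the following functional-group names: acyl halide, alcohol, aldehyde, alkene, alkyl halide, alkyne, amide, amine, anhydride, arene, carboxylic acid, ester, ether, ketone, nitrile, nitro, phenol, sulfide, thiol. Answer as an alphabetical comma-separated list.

alkyl halide, amide, amine, arene, carboxylic acid, ether

Reading the structure from left to right:
  ICH2: halogen on an sp³ carbon → alkyl halide.
  C6H4: para-disubstituted benzene ring → arene.
  CH(C6H5): pendant –C6H5: benzene ring → arene.
  CH2NHCH2: C–N–C with sp³ carbons and no adjacent C=O → amine (secondary).
  CH(CH2Cl): pendant –CH2X: halogen on sp³ carbon → alkyl halide.
  CH(COOH): pendant –COOH: carbonyl C bonded to C and –OH → carboxylic acid.
  CH(CH2OCH3): pendant –CH2OCH3: C–O–C linkage → ether.
  CONH2: –C(=O)NH2: carbonyl C bonded to C and to N → amide (the N is not a separate amine).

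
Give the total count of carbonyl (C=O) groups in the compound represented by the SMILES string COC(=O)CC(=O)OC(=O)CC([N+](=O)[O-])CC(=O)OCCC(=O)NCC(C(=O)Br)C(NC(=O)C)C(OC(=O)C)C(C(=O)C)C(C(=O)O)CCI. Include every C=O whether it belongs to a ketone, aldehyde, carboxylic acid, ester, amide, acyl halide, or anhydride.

10

CH3OOC: ester, 1 C=O (running total 1).
CH2CO-O-COCH2: anhydride, 2 C=O (running total 3).
CH2COOCH2: ester, 1 C=O (running total 4).
CH2CONHCH2: amide, 1 C=O (running total 5).
CH(COBr): acyl halide, 1 C=O (running total 6).
CH(NHCOCH3): amide, 1 C=O (running total 7).
CH(OCOCH3): ester, 1 C=O (running total 8).
CH(COCH3): ketone, 1 C=O (running total 9).
CH(COOH): carboxylic acid, 1 C=O (running total 10).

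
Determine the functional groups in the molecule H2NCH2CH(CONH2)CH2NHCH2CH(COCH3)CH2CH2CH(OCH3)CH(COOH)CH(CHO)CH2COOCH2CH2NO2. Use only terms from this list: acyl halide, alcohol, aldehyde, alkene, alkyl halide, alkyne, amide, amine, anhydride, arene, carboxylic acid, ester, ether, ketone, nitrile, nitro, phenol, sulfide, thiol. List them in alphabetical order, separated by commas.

–NH2 on an sp³ carbon with no adjacent C=O → amine.
pendant –CONH2: carbonyl C bonded to C and N → amide.
C–N–C with sp³ carbons and no adjacent C=O → amine (secondary).
pendant –COCH3: carbonyl C bonded to two carbons → ketone.
pendant –OCH3: C–O–C with sp³ C, no adjacent C=O → ether.
pendant –COOH: carbonyl C bonded to C and –OH → carboxylic acid.
pendant –CHO: carbonyl C bonded to C and H → aldehyde.
–C(=O)–O–C with C on the carbonyl side → ester.
–NO2 on carbon → nitro group.

aldehyde, amide, amine, carboxylic acid, ester, ether, ketone, nitro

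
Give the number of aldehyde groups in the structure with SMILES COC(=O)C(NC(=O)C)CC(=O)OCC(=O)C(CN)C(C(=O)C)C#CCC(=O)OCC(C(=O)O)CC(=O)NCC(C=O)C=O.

2

Reading the structure from left to right:
  CH3OOC: CH3O–C(=O)–: carbonyl C bonded to C and to –OCH3 → ester (not ketone + ether).
  CH(NHCOCH3): pendant –NHC(=O)CH3: N bonded to a carbonyl → amide (not amine).
  CH2COOCH2: –C(=O)–O–C with C on the carbonyl side → ester.
  CO: –C(=O)– with carbon on both sides → ketone.
  CH(CH2NH2): pendant –CH2NH2: N on sp³ C, no adjacent C=O → amine.
  CH(COCH3): pendant –COCH3: carbonyl C bonded to two carbons → ketone.
  C≡C: C≡C triple bond → alkyne.
  CH2COOCH2: –C(=O)–O–C with C on the carbonyl side → ester.
  CH(COOH): pendant –COOH: carbonyl C bonded to C and –OH → carboxylic acid.
  CH2CONHCH2: –C(=O)–N– linkage → amide (the N is not an amine).
  CH(CHO): pendant –CHO: carbonyl C bonded to C and H → aldehyde.
  CHO: terminal –CHO: carbonyl C bonded to H and C → aldehyde.
Aldehyde appears at: CH(CHO), CHO → 2.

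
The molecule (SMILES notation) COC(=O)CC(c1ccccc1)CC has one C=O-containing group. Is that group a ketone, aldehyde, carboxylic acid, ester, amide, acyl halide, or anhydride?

ester

The carbonyl is in the CH3OOC segment: CH3O–C(=O)–: carbonyl C bonded to C and to –OCH3 → ester (not ketone + ether).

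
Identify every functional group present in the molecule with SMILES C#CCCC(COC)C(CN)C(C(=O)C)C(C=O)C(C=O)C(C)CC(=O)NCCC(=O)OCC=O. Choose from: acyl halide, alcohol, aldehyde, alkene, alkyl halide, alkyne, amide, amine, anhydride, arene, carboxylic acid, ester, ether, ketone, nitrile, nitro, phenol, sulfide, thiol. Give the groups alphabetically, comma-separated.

C≡C triple bond → alkyne.
pendant –CH2OCH3: C–O–C linkage → ether.
pendant –CH2NH2: N on sp³ C, no adjacent C=O → amine.
pendant –COCH3: carbonyl C bonded to two carbons → ketone.
pendant –CHO: carbonyl C bonded to C and H → aldehyde.
pendant –CHO: carbonyl C bonded to C and H → aldehyde.
–C(=O)–N– linkage → amide (the N is not an amine).
–C(=O)–O–C with C on the carbonyl side → ester.
terminal –CHO: carbonyl C bonded to H and C → aldehyde.

aldehyde, alkyne, amide, amine, ester, ether, ketone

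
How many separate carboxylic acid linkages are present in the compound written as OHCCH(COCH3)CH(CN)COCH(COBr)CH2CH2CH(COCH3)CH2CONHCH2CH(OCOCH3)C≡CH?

Taking each segment in turn:
  OHC: terminal –CHO: carbonyl C bonded to H and C → aldehyde.
  CH(COCH3): pendant –COCH3: carbonyl C bonded to two carbons → ketone.
  CH(CN): pendant –C≡N: nitrile.
  CO: –C(=O)– with carbon on both sides → ketone.
  CH(COBr): pendant –C(=O)X: carbonyl C bonded to C and halogen → acyl halide.
  CH(COCH3): pendant –COCH3: carbonyl C bonded to two carbons → ketone.
  CH2CONHCH2: –C(=O)–N– linkage → amide (the N is not an amine).
  CH(OCOCH3): pendant –OC(=O)CH3: an acyloxy group → ester.
  C≡CH: C≡C triple bond → alkyne.
No segment is a carboxylic acid: OHC is aldehyde, not carboxylic acid; CH2CONHCH2 is amide, not carboxylic acid; CH(OCOCH3) is ester, not carboxylic acid. → 0.

0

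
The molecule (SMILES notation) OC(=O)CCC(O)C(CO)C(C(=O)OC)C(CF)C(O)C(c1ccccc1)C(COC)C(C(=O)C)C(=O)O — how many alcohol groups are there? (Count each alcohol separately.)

–COOH: carbonyl C bonded to –OH and C → carboxylic acid (the –OH is not a separate alcohol).
–OH on an sp³ carbon → alcohol (secondary).
pendant –CH2OH on an sp³ backbone C → alcohol.
pendant –COOCH3: carbonyl C bonded to C and –OCH3 → ester.
pendant –CH2X: halogen on sp³ carbon → alkyl halide.
–OH on an sp³ carbon → alcohol (secondary).
pendant –C6H5: benzene ring → arene.
pendant –CH2OCH3: C–O–C linkage → ether.
pendant –COCH3: carbonyl C bonded to two carbons → ketone.
–COOH: carbonyl C bonded to –OH and C → carboxylic acid (the –OH is not a separate alcohol).
Alcohol appears at: CH(OH), CH(CH2OH), CH(OH) → 3.

3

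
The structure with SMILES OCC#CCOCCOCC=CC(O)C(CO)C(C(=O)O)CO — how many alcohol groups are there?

Taking each segment in turn:
  HOCH2: HO– on an sp³ carbon → alcohol.
  C≡C: C≡C triple bond → alkyne.
  CH2OCH2: C–O–C with sp³ carbons on both sides and no adjacent C=O → ether.
  CH2OCH2: C–O–C with sp³ carbons on both sides and no adjacent C=O → ether.
  CH=CH: C=C double bond → alkene.
  CH(OH): –OH on an sp³ carbon → alcohol (secondary).
  CH(CH2OH): pendant –CH2OH on an sp³ backbone C → alcohol.
  CH(COOH): pendant –COOH: carbonyl C bonded to C and –OH → carboxylic acid.
  CH2OH: –OH on an sp³ carbon → alcohol.
Alcohol appears at: HOCH2, CH(OH), CH(CH2OH), CH2OH → 4.

4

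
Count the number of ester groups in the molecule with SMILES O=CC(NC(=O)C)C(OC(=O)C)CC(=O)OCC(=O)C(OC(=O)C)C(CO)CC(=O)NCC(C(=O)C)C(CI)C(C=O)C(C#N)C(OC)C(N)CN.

3

terminal –CHO: carbonyl C bonded to H and C → aldehyde.
pendant –NHC(=O)CH3: N bonded to a carbonyl → amide (not amine).
pendant –OC(=O)CH3: an acyloxy group → ester.
–C(=O)–O–C with C on the carbonyl side → ester.
–C(=O)– with carbon on both sides → ketone.
pendant –OC(=O)CH3: an acyloxy group → ester.
pendant –CH2OH on an sp³ backbone C → alcohol.
–C(=O)–N– linkage → amide (the N is not an amine).
pendant –COCH3: carbonyl C bonded to two carbons → ketone.
pendant –CH2X: halogen on sp³ carbon → alkyl halide.
pendant –CHO: carbonyl C bonded to C and H → aldehyde.
pendant –C≡N: nitrile.
pendant –OCH3: C–O–C with sp³ C, no adjacent C=O → ether.
–NH2 on an sp³ carbon with no adjacent C=O → amine.
–NH2 on an sp³ carbon with no adjacent C=O → amine.
Ester appears at: CH(OCOCH3), CH2COOCH2, CH(OCOCH3) → 3.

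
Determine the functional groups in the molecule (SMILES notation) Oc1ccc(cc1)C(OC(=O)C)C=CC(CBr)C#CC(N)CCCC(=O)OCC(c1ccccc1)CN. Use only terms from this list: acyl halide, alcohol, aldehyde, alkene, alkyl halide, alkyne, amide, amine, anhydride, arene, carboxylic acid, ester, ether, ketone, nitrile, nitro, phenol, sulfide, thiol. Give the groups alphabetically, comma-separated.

Taking each segment in turn:
  HOC6H4: –OH attached directly to an aromatic ring → phenol (not alcohol); the ring itself is an arene.
  CH(OCOCH3): pendant –OC(=O)CH3: an acyloxy group → ester.
  CH=CH: C=C double bond → alkene.
  CH(CH2Br): pendant –CH2X: halogen on sp³ carbon → alkyl halide.
  C≡C: C≡C triple bond → alkyne.
  CH(NH2): –NH2 on an sp³ carbon with no adjacent C=O → amine.
  CH2COOCH2: –C(=O)–O–C with C on the carbonyl side → ester.
  CH(C6H5): pendant –C6H5: benzene ring → arene.
  CH2NH2: –NH2 on an sp³ carbon with no adjacent C=O → amine.

alkene, alkyl halide, alkyne, amine, arene, ester, phenol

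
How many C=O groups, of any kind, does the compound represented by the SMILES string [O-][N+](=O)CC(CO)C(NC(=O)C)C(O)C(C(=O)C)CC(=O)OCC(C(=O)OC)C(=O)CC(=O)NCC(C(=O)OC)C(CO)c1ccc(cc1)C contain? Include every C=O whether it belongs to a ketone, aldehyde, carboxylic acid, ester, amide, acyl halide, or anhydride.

7

CH(NHCOCH3): amide, 1 C=O (running total 1).
CH(COCH3): ketone, 1 C=O (running total 2).
CH2COOCH2: ester, 1 C=O (running total 3).
CH(COOCH3): ester, 1 C=O (running total 4).
CO: ketone, 1 C=O (running total 5).
CH2CONHCH2: amide, 1 C=O (running total 6).
CH(COOCH3): ester, 1 C=O (running total 7).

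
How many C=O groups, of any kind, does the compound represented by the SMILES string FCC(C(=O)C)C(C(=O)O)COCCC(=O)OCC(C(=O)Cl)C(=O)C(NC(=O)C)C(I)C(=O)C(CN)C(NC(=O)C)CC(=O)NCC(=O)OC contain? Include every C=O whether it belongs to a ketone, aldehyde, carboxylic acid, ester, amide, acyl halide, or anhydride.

10

CH(COCH3): ketone, 1 C=O (running total 1).
CH(COOH): carboxylic acid, 1 C=O (running total 2).
CH2COOCH2: ester, 1 C=O (running total 3).
CH(COCl): acyl halide, 1 C=O (running total 4).
CO: ketone, 1 C=O (running total 5).
CH(NHCOCH3): amide, 1 C=O (running total 6).
CO: ketone, 1 C=O (running total 7).
CH(NHCOCH3): amide, 1 C=O (running total 8).
CH2CONHCH2: amide, 1 C=O (running total 9).
COOCH3: ester, 1 C=O (running total 10).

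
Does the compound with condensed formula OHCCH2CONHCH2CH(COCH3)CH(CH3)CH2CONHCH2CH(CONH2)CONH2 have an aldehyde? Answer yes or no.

terminal –CHO: carbonyl C bonded to H and C → aldehyde.
–C(=O)–N– linkage → amide (the N is not an amine).
pendant –COCH3: carbonyl C bonded to two carbons → ketone.
–C(=O)–N– linkage → amide (the N is not an amine).
pendant –CONH2: carbonyl C bonded to C and N → amide.
–C(=O)NH2: carbonyl C bonded to C and to N → amide (the N is not a separate amine).
The OHC segment supplies the aldehyde: terminal –CHO: carbonyl C bonded to H and C → aldehyde.

yes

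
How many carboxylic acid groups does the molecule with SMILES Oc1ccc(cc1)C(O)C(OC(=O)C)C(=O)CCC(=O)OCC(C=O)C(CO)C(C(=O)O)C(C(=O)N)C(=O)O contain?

Reading the structure from left to right:
  HOC6H4: –OH attached directly to an aromatic ring → phenol (not alcohol); the ring itself is an arene.
  CH(OH): –OH on an sp³ carbon → alcohol (secondary).
  CH(OCOCH3): pendant –OC(=O)CH3: an acyloxy group → ester.
  CO: –C(=O)– with carbon on both sides → ketone.
  CH2COOCH2: –C(=O)–O–C with C on the carbonyl side → ester.
  CH(CHO): pendant –CHO: carbonyl C bonded to C and H → aldehyde.
  CH(CH2OH): pendant –CH2OH on an sp³ backbone C → alcohol.
  CH(COOH): pendant –COOH: carbonyl C bonded to C and –OH → carboxylic acid.
  CH(CONH2): pendant –CONH2: carbonyl C bonded to C and N → amide.
  COOH: –COOH: carbonyl C bonded to –OH and C → carboxylic acid (the –OH is not a separate alcohol).
Carboxylic acid appears at: CH(COOH), COOH → 2.

2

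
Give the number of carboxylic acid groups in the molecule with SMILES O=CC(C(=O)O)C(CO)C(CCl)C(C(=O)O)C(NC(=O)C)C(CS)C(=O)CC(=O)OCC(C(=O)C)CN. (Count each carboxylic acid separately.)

2

Taking each segment in turn:
  OHC: terminal –CHO: carbonyl C bonded to H and C → aldehyde.
  CH(COOH): pendant –COOH: carbonyl C bonded to C and –OH → carboxylic acid.
  CH(CH2OH): pendant –CH2OH on an sp³ backbone C → alcohol.
  CH(CH2Cl): pendant –CH2X: halogen on sp³ carbon → alkyl halide.
  CH(COOH): pendant –COOH: carbonyl C bonded to C and –OH → carboxylic acid.
  CH(NHCOCH3): pendant –NHC(=O)CH3: N bonded to a carbonyl → amide (not amine).
  CH(CH2SH): pendant –CH2SH → thiol.
  CO: –C(=O)– with carbon on both sides → ketone.
  CH2COOCH2: –C(=O)–O–C with C on the carbonyl side → ester.
  CH(COCH3): pendant –COCH3: carbonyl C bonded to two carbons → ketone.
  CH2NH2: –NH2 on an sp³ carbon with no adjacent C=O → amine.
Carboxylic acid appears at: CH(COOH), CH(COOH) → 2.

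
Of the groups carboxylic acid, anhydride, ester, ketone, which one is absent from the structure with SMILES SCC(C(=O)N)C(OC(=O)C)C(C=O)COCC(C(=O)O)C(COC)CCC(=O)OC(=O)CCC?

ketone

carboxylic acid: present (CH(COOH) — pendant –COOH: carbonyl C bonded to C and –OH → carboxylic acid).
ester: present (CH(OCOCH3) — pendant –OC(=O)CH3: an acyloxy group → ester).
anhydride: present (CH2CO-O-COCH2 — two acyl groups sharing one oxygen, –C(=O)–O–C(=O)– → anhydride).
ketone: absent. In CH(OCOCH3), the C=O is bonded to an –O–C group, which defines an ester, not a ketone. In CH(CONH2), the C=O is bonded to nitrogen, which defines an amide, not a ketone. In CH(COOH), the C=O bears an –OH, making it a carboxylic acid rather than a ketone. In CH(CHO), the carbonyl carbon carries an H, so it is an aldehyde, not a ketone. In CH2CO-O-COCH2, the two C=O groups share a bridging oxygen, which is an anhydride linkage, not a ketone.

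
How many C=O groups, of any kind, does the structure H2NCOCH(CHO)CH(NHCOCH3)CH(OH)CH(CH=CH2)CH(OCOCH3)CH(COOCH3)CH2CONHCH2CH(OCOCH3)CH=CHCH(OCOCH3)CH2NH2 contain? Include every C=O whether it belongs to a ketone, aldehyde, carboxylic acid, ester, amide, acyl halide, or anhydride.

8

H2NCO: amide, 1 C=O (running total 1).
CH(CHO): aldehyde, 1 C=O (running total 2).
CH(NHCOCH3): amide, 1 C=O (running total 3).
CH(OCOCH3): ester, 1 C=O (running total 4).
CH(COOCH3): ester, 1 C=O (running total 5).
CH2CONHCH2: amide, 1 C=O (running total 6).
CH(OCOCH3): ester, 1 C=O (running total 7).
CH(OCOCH3): ester, 1 C=O (running total 8).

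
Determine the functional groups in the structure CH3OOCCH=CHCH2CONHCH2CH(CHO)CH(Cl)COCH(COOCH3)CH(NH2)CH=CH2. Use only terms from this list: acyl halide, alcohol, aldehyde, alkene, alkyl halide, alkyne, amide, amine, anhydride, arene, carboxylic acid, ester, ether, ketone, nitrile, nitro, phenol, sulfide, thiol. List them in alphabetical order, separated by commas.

aldehyde, alkene, alkyl halide, amide, amine, ester, ketone

CH3O–C(=O)–: carbonyl C bonded to C and to –OCH3 → ester (not ketone + ether).
C=C double bond → alkene.
–C(=O)–N– linkage → amide (the N is not an amine).
pendant –CHO: carbonyl C bonded to C and H → aldehyde.
halogen on an sp³ carbon → alkyl halide.
–C(=O)– with carbon on both sides → ketone.
pendant –COOCH3: carbonyl C bonded to C and –OCH3 → ester.
–NH2 on an sp³ carbon with no adjacent C=O → amine.
C=C double bond → alkene.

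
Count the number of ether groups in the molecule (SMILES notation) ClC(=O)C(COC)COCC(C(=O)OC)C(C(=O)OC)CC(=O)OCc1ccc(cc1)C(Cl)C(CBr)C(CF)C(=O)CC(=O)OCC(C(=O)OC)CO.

2

–C(=O)Cl: carbonyl C bonded to C and to a halogen → acyl halide (not alkyl halide).
pendant –CH2OCH3: C–O–C linkage → ether.
C–O–C with sp³ carbons on both sides and no adjacent C=O → ether.
pendant –COOCH3: carbonyl C bonded to C and –OCH3 → ester.
pendant –COOCH3: carbonyl C bonded to C and –OCH3 → ester.
–C(=O)–O–C with C on the carbonyl side → ester.
para-disubstituted benzene ring → arene.
halogen on an sp³ carbon → alkyl halide.
pendant –CH2X: halogen on sp³ carbon → alkyl halide.
pendant –CH2X: halogen on sp³ carbon → alkyl halide.
–C(=O)– with carbon on both sides → ketone.
–C(=O)–O–C with C on the carbonyl side → ester.
pendant –COOCH3: carbonyl C bonded to C and –OCH3 → ester.
–OH on an sp³ carbon → alcohol.
Ether appears at: CH(CH2OCH3), CH2OCH2 → 2.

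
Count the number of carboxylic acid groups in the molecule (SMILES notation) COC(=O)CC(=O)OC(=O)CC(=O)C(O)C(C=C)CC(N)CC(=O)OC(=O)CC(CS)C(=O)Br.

Working along the chain:
  CH3OOC: CH3O–C(=O)–: carbonyl C bonded to C and to –OCH3 → ester (not ketone + ether).
  CH2CO-O-COCH2: two acyl groups sharing one oxygen, –C(=O)–O–C(=O)– → anhydride.
  CO: –C(=O)– with carbon on both sides → ketone.
  CH(OH): –OH on an sp³ carbon → alcohol (secondary).
  CH(CH=CH2): pendant –CH=CH2: C=C double bond → alkene.
  CH(NH2): –NH2 on an sp³ carbon with no adjacent C=O → amine.
  CH2CO-O-COCH2: two acyl groups sharing one oxygen, –C(=O)–O–C(=O)– → anhydride.
  CH(CH2SH): pendant –CH2SH → thiol.
  COBr: –C(=O)Br: carbonyl C bonded to C and to a halogen → acyl halide (not alkyl halide).
No segment is a carboxylic acid: CH3OOC is ester, not carboxylic acid; CH2CO-O-COCH2 is anhydride, not carboxylic acid; CH(OH) is alcohol, not carboxylic acid. → 0.

0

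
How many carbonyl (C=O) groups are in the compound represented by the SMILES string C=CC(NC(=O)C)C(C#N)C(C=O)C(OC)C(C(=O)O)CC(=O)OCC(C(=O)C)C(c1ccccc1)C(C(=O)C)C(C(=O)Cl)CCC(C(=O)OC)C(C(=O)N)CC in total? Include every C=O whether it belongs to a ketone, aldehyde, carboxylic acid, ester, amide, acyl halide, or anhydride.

CH(NHCOCH3): amide, 1 C=O (running total 1).
CH(CHO): aldehyde, 1 C=O (running total 2).
CH(COOH): carboxylic acid, 1 C=O (running total 3).
CH2COOCH2: ester, 1 C=O (running total 4).
CH(COCH3): ketone, 1 C=O (running total 5).
CH(COCH3): ketone, 1 C=O (running total 6).
CH(COCl): acyl halide, 1 C=O (running total 7).
CH(COOCH3): ester, 1 C=O (running total 8).
CH(CONH2): amide, 1 C=O (running total 9).

9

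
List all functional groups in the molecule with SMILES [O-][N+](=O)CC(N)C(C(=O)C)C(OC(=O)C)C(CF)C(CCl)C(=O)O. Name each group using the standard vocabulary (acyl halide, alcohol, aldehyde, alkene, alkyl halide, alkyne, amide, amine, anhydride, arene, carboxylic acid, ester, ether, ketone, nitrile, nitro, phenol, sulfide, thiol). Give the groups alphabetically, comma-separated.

alkyl halide, amine, carboxylic acid, ester, ketone, nitro

–NO2 on carbon → nitro group.
–NH2 on an sp³ carbon with no adjacent C=O → amine.
pendant –COCH3: carbonyl C bonded to two carbons → ketone.
pendant –OC(=O)CH3: an acyloxy group → ester.
pendant –CH2X: halogen on sp³ carbon → alkyl halide.
pendant –CH2X: halogen on sp³ carbon → alkyl halide.
–COOH: carbonyl C bonded to –OH and C → carboxylic acid (the –OH is not a separate alcohol).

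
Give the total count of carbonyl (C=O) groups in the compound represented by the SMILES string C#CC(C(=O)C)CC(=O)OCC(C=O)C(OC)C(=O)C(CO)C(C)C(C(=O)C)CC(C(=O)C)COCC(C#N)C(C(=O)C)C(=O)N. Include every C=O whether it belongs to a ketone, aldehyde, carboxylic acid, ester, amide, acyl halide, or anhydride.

8

CH(COCH3): ketone, 1 C=O (running total 1).
CH2COOCH2: ester, 1 C=O (running total 2).
CH(CHO): aldehyde, 1 C=O (running total 3).
CO: ketone, 1 C=O (running total 4).
CH(COCH3): ketone, 1 C=O (running total 5).
CH(COCH3): ketone, 1 C=O (running total 6).
CH(COCH3): ketone, 1 C=O (running total 7).
CONH2: amide, 1 C=O (running total 8).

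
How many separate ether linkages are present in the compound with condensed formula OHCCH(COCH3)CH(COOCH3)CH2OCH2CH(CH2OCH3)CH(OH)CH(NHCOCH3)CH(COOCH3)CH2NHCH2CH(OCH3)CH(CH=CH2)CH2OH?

Reading the structure from left to right:
  OHC: terminal –CHO: carbonyl C bonded to H and C → aldehyde.
  CH(COCH3): pendant –COCH3: carbonyl C bonded to two carbons → ketone.
  CH(COOCH3): pendant –COOCH3: carbonyl C bonded to C and –OCH3 → ester.
  CH2OCH2: C–O–C with sp³ carbons on both sides and no adjacent C=O → ether.
  CH(CH2OCH3): pendant –CH2OCH3: C–O–C linkage → ether.
  CH(OH): –OH on an sp³ carbon → alcohol (secondary).
  CH(NHCOCH3): pendant –NHC(=O)CH3: N bonded to a carbonyl → amide (not amine).
  CH(COOCH3): pendant –COOCH3: carbonyl C bonded to C and –OCH3 → ester.
  CH2NHCH2: C–N–C with sp³ carbons and no adjacent C=O → amine (secondary).
  CH(OCH3): pendant –OCH3: C–O–C with sp³ C, no adjacent C=O → ether.
  CH(CH=CH2): pendant –CH=CH2: C=C double bond → alkene.
  CH2OH: –OH on an sp³ carbon → alcohol.
Ether appears at: CH2OCH2, CH(CH2OCH3), CH(OCH3) → 3.

3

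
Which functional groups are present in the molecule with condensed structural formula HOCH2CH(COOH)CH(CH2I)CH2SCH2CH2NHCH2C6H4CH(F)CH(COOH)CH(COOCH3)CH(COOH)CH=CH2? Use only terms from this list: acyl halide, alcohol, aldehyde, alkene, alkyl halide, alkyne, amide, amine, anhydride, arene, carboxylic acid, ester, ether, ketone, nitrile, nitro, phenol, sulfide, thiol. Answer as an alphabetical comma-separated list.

alcohol, alkene, alkyl halide, amine, arene, carboxylic acid, ester, sulfide

HO– on an sp³ carbon → alcohol.
pendant –COOH: carbonyl C bonded to C and –OH → carboxylic acid.
pendant –CH2X: halogen on sp³ carbon → alkyl halide.
C–S–C linkage → sulfide (thioether).
C–N–C with sp³ carbons and no adjacent C=O → amine (secondary).
para-disubstituted benzene ring → arene.
halogen on an sp³ carbon → alkyl halide.
pendant –COOH: carbonyl C bonded to C and –OH → carboxylic acid.
pendant –COOCH3: carbonyl C bonded to C and –OCH3 → ester.
pendant –COOH: carbonyl C bonded to C and –OH → carboxylic acid.
C=C double bond → alkene.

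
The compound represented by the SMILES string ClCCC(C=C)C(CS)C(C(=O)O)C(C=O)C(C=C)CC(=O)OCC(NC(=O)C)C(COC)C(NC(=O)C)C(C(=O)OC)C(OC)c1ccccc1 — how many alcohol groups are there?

0

Reading the structure from left to right:
  ClCH2: halogen on an sp³ carbon → alkyl halide.
  CH(CH=CH2): pendant –CH=CH2: C=C double bond → alkene.
  CH(CH2SH): pendant –CH2SH → thiol.
  CH(COOH): pendant –COOH: carbonyl C bonded to C and –OH → carboxylic acid.
  CH(CHO): pendant –CHO: carbonyl C bonded to C and H → aldehyde.
  CH(CH=CH2): pendant –CH=CH2: C=C double bond → alkene.
  CH2COOCH2: –C(=O)–O–C with C on the carbonyl side → ester.
  CH(NHCOCH3): pendant –NHC(=O)CH3: N bonded to a carbonyl → amide (not amine).
  CH(CH2OCH3): pendant –CH2OCH3: C–O–C linkage → ether.
  CH(NHCOCH3): pendant –NHC(=O)CH3: N bonded to a carbonyl → amide (not amine).
  CH(COOCH3): pendant –COOCH3: carbonyl C bonded to C and –OCH3 → ester.
  CH(OCH3): pendant –OCH3: C–O–C with sp³ C, no adjacent C=O → ether.
  C6H5: –C6H5 phenyl ring → arene.
No segment is a alcohol: CH(CH2SH) is thiol, not alcohol; CH(COOH) is carboxylic acid, not alcohol; CH(CHO) is aldehyde, not alcohol. → 0.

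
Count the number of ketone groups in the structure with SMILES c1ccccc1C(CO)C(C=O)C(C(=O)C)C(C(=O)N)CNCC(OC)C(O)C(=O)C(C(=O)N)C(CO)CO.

2

C6H5– phenyl ring → arene.
pendant –CH2OH on an sp³ backbone C → alcohol.
pendant –CHO: carbonyl C bonded to C and H → aldehyde.
pendant –COCH3: carbonyl C bonded to two carbons → ketone.
pendant –CONH2: carbonyl C bonded to C and N → amide.
C–N–C with sp³ carbons and no adjacent C=O → amine (secondary).
pendant –OCH3: C–O–C with sp³ C, no adjacent C=O → ether.
–OH on an sp³ carbon → alcohol (secondary).
–C(=O)– with carbon on both sides → ketone.
pendant –CONH2: carbonyl C bonded to C and N → amide.
pendant –CH2OH on an sp³ backbone C → alcohol.
–OH on an sp³ carbon → alcohol.
Ketone appears at: CH(COCH3), CO → 2.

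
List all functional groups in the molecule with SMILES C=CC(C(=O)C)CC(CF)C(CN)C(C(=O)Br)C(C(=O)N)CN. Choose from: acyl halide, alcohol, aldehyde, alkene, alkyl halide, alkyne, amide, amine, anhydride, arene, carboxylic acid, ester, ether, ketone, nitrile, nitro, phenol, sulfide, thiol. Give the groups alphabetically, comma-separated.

acyl halide, alkene, alkyl halide, amide, amine, ketone

Working along the chain:
  CH2=CH: C=C double bond → alkene.
  CH(COCH3): pendant –COCH3: carbonyl C bonded to two carbons → ketone.
  CH(CH2F): pendant –CH2X: halogen on sp³ carbon → alkyl halide.
  CH(CH2NH2): pendant –CH2NH2: N on sp³ C, no adjacent C=O → amine.
  CH(COBr): pendant –C(=O)X: carbonyl C bonded to C and halogen → acyl halide.
  CH(CONH2): pendant –CONH2: carbonyl C bonded to C and N → amide.
  CH2NH2: –NH2 on an sp³ carbon with no adjacent C=O → amine.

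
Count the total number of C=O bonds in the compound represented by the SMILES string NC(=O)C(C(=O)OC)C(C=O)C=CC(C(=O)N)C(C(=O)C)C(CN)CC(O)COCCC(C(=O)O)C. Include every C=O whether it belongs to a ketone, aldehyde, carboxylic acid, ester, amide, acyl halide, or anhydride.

H2NCO: amide, 1 C=O (running total 1).
CH(COOCH3): ester, 1 C=O (running total 2).
CH(CHO): aldehyde, 1 C=O (running total 3).
CH(CONH2): amide, 1 C=O (running total 4).
CH(COCH3): ketone, 1 C=O (running total 5).
CH(COOH): carboxylic acid, 1 C=O (running total 6).

6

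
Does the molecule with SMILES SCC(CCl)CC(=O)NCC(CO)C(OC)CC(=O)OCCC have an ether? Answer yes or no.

–SH on an sp³ carbon → thiol.
pendant –CH2X: halogen on sp³ carbon → alkyl halide.
–C(=O)–N– linkage → amide (the N is not an amine).
pendant –CH2OH on an sp³ backbone C → alcohol.
pendant –OCH3: C–O–C with sp³ C, no adjacent C=O → ether.
–C(=O)–O–C with C on the carbonyl side → ester.
The CH(OCH3) segment supplies the ether: pendant –OCH3: C–O–C with sp³ C, no adjacent C=O → ether.

yes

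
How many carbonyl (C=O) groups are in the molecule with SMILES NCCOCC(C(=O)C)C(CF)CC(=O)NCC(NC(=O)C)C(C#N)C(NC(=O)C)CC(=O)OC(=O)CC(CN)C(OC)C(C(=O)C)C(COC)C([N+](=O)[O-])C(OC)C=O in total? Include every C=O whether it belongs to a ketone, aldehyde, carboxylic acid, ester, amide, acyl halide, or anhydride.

8

CH(COCH3): ketone, 1 C=O (running total 1).
CH2CONHCH2: amide, 1 C=O (running total 2).
CH(NHCOCH3): amide, 1 C=O (running total 3).
CH(NHCOCH3): amide, 1 C=O (running total 4).
CH2CO-O-COCH2: anhydride, 2 C=O (running total 6).
CH(COCH3): ketone, 1 C=O (running total 7).
CHO: aldehyde, 1 C=O (running total 8).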